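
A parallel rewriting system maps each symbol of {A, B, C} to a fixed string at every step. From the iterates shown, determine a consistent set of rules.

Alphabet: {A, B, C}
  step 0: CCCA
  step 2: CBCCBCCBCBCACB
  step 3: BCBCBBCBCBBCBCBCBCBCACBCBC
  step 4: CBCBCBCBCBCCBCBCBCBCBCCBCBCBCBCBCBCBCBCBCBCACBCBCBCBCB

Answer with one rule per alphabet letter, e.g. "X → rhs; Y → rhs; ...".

A->CAC, B->CBC, C->B

  step 3 ⇒ step 4: BCBCBBCBCBBCBCBCBCBCACBCBC ⇒ CBC·B·CBC·B·CBC·CBC·B·CBC·B·CBC·CBC·B·CBC·B·CBC·B·CBC·B·CBC·B·CAC·B·CBC·B·CBC·B
    A ↦ CAC
    B ↦ CBC
    C ↦ B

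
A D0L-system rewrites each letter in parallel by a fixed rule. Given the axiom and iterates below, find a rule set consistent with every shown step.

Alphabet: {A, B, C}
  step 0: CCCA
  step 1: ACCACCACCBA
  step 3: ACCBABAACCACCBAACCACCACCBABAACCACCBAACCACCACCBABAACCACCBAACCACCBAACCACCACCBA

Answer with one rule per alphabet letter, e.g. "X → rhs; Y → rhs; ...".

A->BA, B->ACC, C->ACC

  step 0 ⇒ step 1: CCCA ⇒ ACC·ACC·ACC·BA
    A ↦ BA
    C ↦ ACC
    B ↦ ACC  (constrained at step 1)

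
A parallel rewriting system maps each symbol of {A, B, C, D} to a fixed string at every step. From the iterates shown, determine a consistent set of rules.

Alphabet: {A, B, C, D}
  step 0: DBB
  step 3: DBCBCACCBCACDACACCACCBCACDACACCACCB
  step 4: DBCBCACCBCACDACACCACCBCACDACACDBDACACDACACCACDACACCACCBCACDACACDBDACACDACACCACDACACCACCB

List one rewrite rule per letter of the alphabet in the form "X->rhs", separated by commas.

A->DA, B->CB, C->CAC, D->DB

  step 3 ⇒ step 4: DBCBCACCBCACDACACCACCBCACDACACCACCB ⇒ DB·CB·CAC·CB·CAC·DA·CAC·CAC·CB·CAC·DA·CAC·DB·DA·CAC·DA·CAC·CAC·DA·CAC·CAC·CB·CAC·DA·CAC·DB·DA·CAC·DA·CAC·CAC·DA·CAC·CAC·CB
    A ↦ DA
    B ↦ CB
    C ↦ CAC
    D ↦ DB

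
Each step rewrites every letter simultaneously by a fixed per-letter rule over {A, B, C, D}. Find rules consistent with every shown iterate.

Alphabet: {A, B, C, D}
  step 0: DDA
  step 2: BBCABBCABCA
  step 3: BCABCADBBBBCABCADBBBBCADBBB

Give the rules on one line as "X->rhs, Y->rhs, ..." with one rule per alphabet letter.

  step 2 ⇒ step 3: BBCABBCABCA ⇒ BCA·BCA·DBB·B·BCA·BCA·DBB·B·BCA·DBB·B
    A ↦ B
    B ↦ BCA
    C ↦ DBB
    D ↦ AB  (constrained at step 0)

A->B, B->BCA, C->DBB, D->AB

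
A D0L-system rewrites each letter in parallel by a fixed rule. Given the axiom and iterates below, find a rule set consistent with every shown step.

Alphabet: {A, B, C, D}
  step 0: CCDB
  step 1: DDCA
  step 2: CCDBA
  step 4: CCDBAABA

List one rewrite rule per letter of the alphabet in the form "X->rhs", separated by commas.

A->BA, B->A, C->D, D->C

  step 1 ⇒ step 2: DDCA ⇒ C·C·D·BA
    A ↦ BA
    C ↦ D
    D ↦ C
  step 0 ⇒ step 1: CCDB ⇒ D·D·C·A
    B ↦ A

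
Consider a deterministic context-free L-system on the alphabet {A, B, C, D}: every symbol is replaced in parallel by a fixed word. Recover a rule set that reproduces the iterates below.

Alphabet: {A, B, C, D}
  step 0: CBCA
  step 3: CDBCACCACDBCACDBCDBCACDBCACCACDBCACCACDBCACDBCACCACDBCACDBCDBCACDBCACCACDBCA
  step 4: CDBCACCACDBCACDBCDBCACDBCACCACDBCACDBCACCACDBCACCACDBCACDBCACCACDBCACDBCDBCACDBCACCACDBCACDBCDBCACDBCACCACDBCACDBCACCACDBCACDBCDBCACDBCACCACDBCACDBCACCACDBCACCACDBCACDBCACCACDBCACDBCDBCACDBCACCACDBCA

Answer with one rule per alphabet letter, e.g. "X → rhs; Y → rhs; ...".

A->CA, B->CCA, C->CDB, D->CA

  step 3 ⇒ step 4: CDBCACCACDBCACDBCDBCACDBCACCACDBCACCACDBCACDBCACCACDBCACDBCDBCACDBCACCACDBCA ⇒ CDB·CA·CCA·CDB·CA·CDB·CDB·CA·CDB·CA·CCA·CDB·CA·CDB·CA·CCA·CDB·CA·CCA·CDB·CA·CDB·CA·CCA·CDB·CA·CDB·CDB·CA·CDB·CA·CCA·CDB·CA·CDB·CDB·CA·CDB·CA·CCA·CDB·CA·CDB·CA·CCA·CDB·CA·CDB·CDB·CA·CDB·CA·CCA·CDB·CA·CDB·CA·CCA·CDB·CA·CCA·CDB·CA·CDB·CA·CCA·CDB·CA·CDB·CDB·CA·CDB·CA·CCA·CDB·CA
    A ↦ CA
    B ↦ CCA
    C ↦ CDB
    D ↦ CA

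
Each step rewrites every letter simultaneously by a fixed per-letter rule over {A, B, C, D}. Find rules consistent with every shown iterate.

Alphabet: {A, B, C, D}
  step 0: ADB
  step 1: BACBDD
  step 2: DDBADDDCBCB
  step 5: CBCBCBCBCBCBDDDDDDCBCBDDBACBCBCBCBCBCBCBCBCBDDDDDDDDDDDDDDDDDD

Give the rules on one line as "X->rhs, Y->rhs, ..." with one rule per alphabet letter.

  step 1 ⇒ step 2: BACBDD ⇒ DD·BA·D·DD·CB·CB
    A ↦ BA
    B ↦ DD
    C ↦ D
    D ↦ CB

A->BA, B->DD, C->D, D->CB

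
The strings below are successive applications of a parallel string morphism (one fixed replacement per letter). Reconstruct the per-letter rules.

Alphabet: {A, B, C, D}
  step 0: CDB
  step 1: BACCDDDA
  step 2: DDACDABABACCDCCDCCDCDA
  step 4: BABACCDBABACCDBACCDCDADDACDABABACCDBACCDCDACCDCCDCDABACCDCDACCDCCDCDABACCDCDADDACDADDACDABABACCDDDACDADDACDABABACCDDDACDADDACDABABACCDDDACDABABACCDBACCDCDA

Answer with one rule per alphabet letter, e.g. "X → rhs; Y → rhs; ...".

A->CDA, B->DDA, C->BA, D->CCD

  step 1 ⇒ step 2: BACCDDDA ⇒ DDA·CDA·BA·BA·CCD·CCD·CCD·CDA
    A ↦ CDA
    B ↦ DDA
    C ↦ BA
    D ↦ CCD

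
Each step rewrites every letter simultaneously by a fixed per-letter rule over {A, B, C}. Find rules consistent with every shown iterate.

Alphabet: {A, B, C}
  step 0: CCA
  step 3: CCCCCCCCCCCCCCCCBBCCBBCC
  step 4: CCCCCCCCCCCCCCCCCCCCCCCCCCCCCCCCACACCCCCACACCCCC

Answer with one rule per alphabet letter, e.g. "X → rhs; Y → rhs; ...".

  step 3 ⇒ step 4: CCCCCCCCCCCCCCCCBBCCBBCC ⇒ CC·CC·CC·CC·CC·CC·CC·CC·CC·CC·CC·CC·CC·CC·CC·CC·AC·AC·CC·CC·AC·AC·CC·CC
    B ↦ AC
    C ↦ CC
    A ↦ BB  (constrained at step 0)

A->BB, B->AC, C->CC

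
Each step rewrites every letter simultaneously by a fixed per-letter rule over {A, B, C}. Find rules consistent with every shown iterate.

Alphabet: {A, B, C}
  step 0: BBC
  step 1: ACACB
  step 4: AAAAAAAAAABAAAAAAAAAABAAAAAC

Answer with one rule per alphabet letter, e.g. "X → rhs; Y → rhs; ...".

  step 0 ⇒ step 1: BBC ⇒ AC·AC·B
    B ↦ AC
    C ↦ B
    A ↦ AA  (constrained at step 1)

A->AA, B->AC, C->B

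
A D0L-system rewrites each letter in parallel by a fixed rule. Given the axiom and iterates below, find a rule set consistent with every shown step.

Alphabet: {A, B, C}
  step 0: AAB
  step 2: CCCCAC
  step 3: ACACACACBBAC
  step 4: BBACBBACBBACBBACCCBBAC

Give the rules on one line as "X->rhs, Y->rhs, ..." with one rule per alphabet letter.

  step 3 ⇒ step 4: ACACACACBBAC ⇒ BB·AC·BB·AC·BB·AC·BB·AC·C·C·BB·AC
    A ↦ BB
    B ↦ C
    C ↦ AC

A->BB, B->C, C->AC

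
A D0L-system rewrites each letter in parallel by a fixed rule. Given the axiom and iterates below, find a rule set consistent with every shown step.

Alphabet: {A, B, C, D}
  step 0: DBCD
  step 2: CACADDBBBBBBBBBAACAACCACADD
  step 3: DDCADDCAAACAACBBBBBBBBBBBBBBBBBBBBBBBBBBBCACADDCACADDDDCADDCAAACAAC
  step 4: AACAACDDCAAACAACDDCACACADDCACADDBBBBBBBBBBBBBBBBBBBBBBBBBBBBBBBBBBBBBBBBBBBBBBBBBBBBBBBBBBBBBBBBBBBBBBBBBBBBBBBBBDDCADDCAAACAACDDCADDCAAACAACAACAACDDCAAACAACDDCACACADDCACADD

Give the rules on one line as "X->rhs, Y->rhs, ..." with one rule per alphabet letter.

  step 3 ⇒ step 4: DDCADDCAAACAACBBBBBBBBBBBBBBBBBBBBBBBBBBBCACADDCACADDDDCADDCAAACAAC ⇒ AAC·AAC·DD·CA·AAC·AAC·DD·CA·CA·CA·DD·CA·CA·DD·BBB·BBB·BBB·BBB·BBB·BBB·BBB·BBB·BBB·BBB·BBB·BBB·BBB·BBB·BBB·BBB·BBB·BBB·BBB·BBB·BBB·BBB·BBB·BBB·BBB·BBB·BBB·DD·CA·DD·CA·AAC·AAC·DD·CA·DD·CA·AAC·AAC·AAC·AAC·DD·CA·AAC·AAC·DD·CA·CA·CA·DD·CA·CA·DD
    A ↦ CA
    B ↦ BBB
    C ↦ DD
    D ↦ AAC

A->CA, B->BBB, C->DD, D->AAC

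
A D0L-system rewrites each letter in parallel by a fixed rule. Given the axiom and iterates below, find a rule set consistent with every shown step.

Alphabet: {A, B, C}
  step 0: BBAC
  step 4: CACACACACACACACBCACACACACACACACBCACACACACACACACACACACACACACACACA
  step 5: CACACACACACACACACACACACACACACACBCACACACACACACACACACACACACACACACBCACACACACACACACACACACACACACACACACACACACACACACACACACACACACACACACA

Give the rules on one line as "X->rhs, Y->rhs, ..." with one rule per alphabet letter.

  step 4 ⇒ step 5: CACACACACACACACBCACACACACACACACBCACACACACACACACACACACACACACACACA ⇒ CA·CA·CA·CA·CA·CA·CA·CA·CA·CA·CA·CA·CA·CA·CA·CB·CA·CA·CA·CA·CA·CA·CA·CA·CA·CA·CA·CA·CA·CA·CA·CB·CA·CA·CA·CA·CA·CA·CA·CA·CA·CA·CA·CA·CA·CA·CA·CA·CA·CA·CA·CA·CA·CA·CA·CA·CA·CA·CA·CA·CA·CA·CA·CA
    A ↦ CA
    B ↦ CB
    C ↦ CA

A->CA, B->CB, C->CA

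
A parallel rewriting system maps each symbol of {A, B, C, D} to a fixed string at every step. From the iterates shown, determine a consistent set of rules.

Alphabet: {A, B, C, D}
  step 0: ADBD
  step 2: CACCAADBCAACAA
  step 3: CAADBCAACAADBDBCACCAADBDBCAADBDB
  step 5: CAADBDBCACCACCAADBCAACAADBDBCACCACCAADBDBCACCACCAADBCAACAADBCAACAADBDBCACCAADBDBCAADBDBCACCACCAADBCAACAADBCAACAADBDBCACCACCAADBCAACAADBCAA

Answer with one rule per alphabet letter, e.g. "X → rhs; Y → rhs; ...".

  step 2 ⇒ step 3: CACCAADBCAACAA ⇒ CAA·DB·CAA·CAA·DB·DB·C·AC·CAA·DB·DB·CAA·DB·DB
    A ↦ DB
    B ↦ AC
    C ↦ CAA
    D ↦ C

A->DB, B->AC, C->CAA, D->C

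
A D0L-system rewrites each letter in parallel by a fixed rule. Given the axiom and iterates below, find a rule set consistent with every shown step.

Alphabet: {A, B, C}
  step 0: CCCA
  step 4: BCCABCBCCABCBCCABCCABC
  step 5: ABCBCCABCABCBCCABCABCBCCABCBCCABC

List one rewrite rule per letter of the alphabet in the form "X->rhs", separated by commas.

A->C, B->A, C->BC

  step 4 ⇒ step 5: BCCABCBCCABCBCCABCCABC ⇒ A·BC·BC·C·A·BC·A·BC·BC·C·A·BC·A·BC·BC·C·A·BC·BC·C·A·BC
    A ↦ C
    B ↦ A
    C ↦ BC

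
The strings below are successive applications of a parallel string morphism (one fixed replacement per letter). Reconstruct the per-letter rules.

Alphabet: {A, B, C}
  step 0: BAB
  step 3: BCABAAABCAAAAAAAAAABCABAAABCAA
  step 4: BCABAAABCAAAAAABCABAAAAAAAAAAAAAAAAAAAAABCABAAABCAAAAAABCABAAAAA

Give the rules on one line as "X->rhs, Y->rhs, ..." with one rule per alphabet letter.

  step 3 ⇒ step 4: BCABAAABCAAAAAAAAAABCABAAABCAA ⇒ BC·ABA·AA·BC·AA·AA·AA·BC·ABA·AA·AA·AA·AA·AA·AA·AA·AA·AA·AA·BC·ABA·AA·BC·AA·AA·AA·BC·ABA·AA·AA
    A ↦ AA
    B ↦ BC
    C ↦ ABA

A->AA, B->BC, C->ABA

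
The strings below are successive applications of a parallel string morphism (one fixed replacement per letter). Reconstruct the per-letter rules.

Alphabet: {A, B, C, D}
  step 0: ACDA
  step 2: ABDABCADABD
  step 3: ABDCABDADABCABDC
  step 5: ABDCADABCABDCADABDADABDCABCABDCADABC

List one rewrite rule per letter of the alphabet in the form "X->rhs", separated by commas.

A->AB, B->D, C->AD, D->C

  step 2 ⇒ step 3: ABDABCADABD ⇒ AB·D·C·AB·D·AD·AB·C·AB·D·C
    A ↦ AB
    B ↦ D
    C ↦ AD
    D ↦ C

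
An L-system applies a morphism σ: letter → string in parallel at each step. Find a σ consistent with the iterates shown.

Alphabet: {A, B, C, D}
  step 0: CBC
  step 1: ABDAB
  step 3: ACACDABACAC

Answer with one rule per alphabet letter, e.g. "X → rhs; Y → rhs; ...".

  step 0 ⇒ step 1: CBC ⇒ AB·D·AB
    B ↦ D
    C ↦ AB
    A ↦ D  (constrained at step 1)
    D ↦ AC  (constrained at step 1)

A->D, B->D, C->AB, D->AC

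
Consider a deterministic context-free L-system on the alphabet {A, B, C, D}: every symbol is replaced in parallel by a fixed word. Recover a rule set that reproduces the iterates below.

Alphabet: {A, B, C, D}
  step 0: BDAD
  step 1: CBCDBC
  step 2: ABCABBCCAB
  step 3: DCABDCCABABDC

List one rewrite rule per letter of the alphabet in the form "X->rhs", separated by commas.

A->D, B->C, C->AB, D->BC

  step 2 ⇒ step 3: ABCABBCCAB ⇒ D·C·AB·D·C·C·AB·AB·D·C
    A ↦ D
    B ↦ C
    C ↦ AB
  step 0 ⇒ step 1: BDAD ⇒ C·BC·D·BC
    D ↦ BC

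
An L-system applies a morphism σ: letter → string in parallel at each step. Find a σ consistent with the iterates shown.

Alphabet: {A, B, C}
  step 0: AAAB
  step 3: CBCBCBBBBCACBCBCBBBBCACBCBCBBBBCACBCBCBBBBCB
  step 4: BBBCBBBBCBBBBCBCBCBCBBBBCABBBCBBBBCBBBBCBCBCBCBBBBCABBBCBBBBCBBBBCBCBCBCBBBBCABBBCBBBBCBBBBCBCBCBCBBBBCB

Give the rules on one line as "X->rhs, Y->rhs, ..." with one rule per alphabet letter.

  step 3 ⇒ step 4: CBCBCBBBBCACBCBCBBBBCACBCBCBBBBCACBCBCBBBBCB ⇒ BBB·CB·BBB·CB·BBB·CB·CB·CB·CB·BBB·CA·BBB·CB·BBB·CB·BBB·CB·CB·CB·CB·BBB·CA·BBB·CB·BBB·CB·BBB·CB·CB·CB·CB·BBB·CA·BBB·CB·BBB·CB·BBB·CB·CB·CB·CB·BBB·CB
    A ↦ CA
    B ↦ CB
    C ↦ BBB

A->CA, B->CB, C->BBB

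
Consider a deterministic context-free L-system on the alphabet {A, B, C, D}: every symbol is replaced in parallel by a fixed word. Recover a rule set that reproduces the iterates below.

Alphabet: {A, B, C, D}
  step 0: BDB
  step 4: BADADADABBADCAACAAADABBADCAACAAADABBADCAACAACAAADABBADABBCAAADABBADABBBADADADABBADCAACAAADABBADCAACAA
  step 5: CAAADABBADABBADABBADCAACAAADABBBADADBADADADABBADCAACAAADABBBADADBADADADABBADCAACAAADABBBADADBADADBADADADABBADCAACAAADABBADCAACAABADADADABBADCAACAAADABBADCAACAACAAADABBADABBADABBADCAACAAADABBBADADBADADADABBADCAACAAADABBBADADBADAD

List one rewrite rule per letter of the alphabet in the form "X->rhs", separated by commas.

A->AD, B->CAA, C->B, D->ABB

  step 4 ⇒ step 5: BADADADABBADCAACAAADABBADCAACAAADABBADCAACAACAAADABBADABBCAAADABBADABBBADADADABBADCAACAAADABBADCAACAA ⇒ CAA·AD·ABB·AD·ABB·AD·ABB·AD·CAA·CAA·AD·ABB·B·AD·AD·B·AD·AD·AD·ABB·AD·CAA·CAA·AD·ABB·B·AD·AD·B·AD·AD·AD·ABB·AD·CAA·CAA·AD·ABB·B·AD·AD·B·AD·AD·B·AD·AD·AD·ABB·AD·CAA·CAA·AD·ABB·AD·CAA·CAA·B·AD·AD·AD·ABB·AD·CAA·CAA·AD·ABB·AD·CAA·CAA·CAA·AD·ABB·AD·ABB·AD·ABB·AD·CAA·CAA·AD·ABB·B·AD·AD·B·AD·AD·AD·ABB·AD·CAA·CAA·AD·ABB·B·AD·AD·B·AD·AD
    A ↦ AD
    B ↦ CAA
    C ↦ B
    D ↦ ABB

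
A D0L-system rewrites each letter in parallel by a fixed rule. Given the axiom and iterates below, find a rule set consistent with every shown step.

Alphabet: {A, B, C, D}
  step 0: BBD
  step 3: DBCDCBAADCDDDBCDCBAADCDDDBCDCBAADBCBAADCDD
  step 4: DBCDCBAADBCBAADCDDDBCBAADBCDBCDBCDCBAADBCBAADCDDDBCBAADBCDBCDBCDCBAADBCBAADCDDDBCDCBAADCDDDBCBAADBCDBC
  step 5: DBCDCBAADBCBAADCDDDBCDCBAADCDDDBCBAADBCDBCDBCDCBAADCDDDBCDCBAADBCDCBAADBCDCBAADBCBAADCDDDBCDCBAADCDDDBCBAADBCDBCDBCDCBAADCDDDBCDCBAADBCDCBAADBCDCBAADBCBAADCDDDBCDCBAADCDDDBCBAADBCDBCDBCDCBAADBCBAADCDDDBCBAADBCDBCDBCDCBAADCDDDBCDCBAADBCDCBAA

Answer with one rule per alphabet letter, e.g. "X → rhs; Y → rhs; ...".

A->D, B->DC, C->BAA, D->DBC

  step 4 ⇒ step 5: DBCDCBAADBCBAADCDDDBCBAADBCDBCDBCDCBAADBCBAADCDDDBCBAADBCDBCDBCDCBAADBCBAADCDDDBCDCBAADCDDDBCBAADBCDBC ⇒ DBC·DC·BAA·DBC·BAA·DC·D·D·DBC·DC·BAA·DC·D·D·DBC·BAA·DBC·DBC·DBC·DC·BAA·DC·D·D·DBC·DC·BAA·DBC·DC·BAA·DBC·DC·BAA·DBC·BAA·DC·D·D·DBC·DC·BAA·DC·D·D·DBC·BAA·DBC·DBC·DBC·DC·BAA·DC·D·D·DBC·DC·BAA·DBC·DC·BAA·DBC·DC·BAA·DBC·BAA·DC·D·D·DBC·DC·BAA·DC·D·D·DBC·BAA·DBC·DBC·DBC·DC·BAA·DBC·BAA·DC·D·D·DBC·BAA·DBC·DBC·DBC·DC·BAA·DC·D·D·DBC·DC·BAA·DBC·DC·BAA
    A ↦ D
    B ↦ DC
    C ↦ BAA
    D ↦ DBC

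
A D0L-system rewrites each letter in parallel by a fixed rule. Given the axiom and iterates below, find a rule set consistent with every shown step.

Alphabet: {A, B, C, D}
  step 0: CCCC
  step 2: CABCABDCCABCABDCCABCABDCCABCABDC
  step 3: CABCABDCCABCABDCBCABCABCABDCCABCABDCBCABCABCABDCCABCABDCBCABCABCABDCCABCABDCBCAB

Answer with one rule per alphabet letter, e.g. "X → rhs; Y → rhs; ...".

A->CAB, B->DC, C->CAB, D->B

  step 2 ⇒ step 3: CABCABDCCABCABDCCABCABDCCABCABDC ⇒ CAB·CAB·DC·CAB·CAB·DC·B·CAB·CAB·CAB·DC·CAB·CAB·DC·B·CAB·CAB·CAB·DC·CAB·CAB·DC·B·CAB·CAB·CAB·DC·CAB·CAB·DC·B·CAB
    A ↦ CAB
    B ↦ DC
    C ↦ CAB
    D ↦ B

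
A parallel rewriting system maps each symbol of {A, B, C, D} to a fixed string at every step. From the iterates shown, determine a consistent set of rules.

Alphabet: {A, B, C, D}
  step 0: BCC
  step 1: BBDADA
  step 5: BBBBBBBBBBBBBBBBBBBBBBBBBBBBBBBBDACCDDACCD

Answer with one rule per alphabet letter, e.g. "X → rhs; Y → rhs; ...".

  step 0 ⇒ step 1: BCC ⇒ BB·DA·DA
    B ↦ BB
    C ↦ DA
    A ↦ D  (constrained at step 1)
    D ↦ C  (constrained at step 1)

A->D, B->BB, C->DA, D->C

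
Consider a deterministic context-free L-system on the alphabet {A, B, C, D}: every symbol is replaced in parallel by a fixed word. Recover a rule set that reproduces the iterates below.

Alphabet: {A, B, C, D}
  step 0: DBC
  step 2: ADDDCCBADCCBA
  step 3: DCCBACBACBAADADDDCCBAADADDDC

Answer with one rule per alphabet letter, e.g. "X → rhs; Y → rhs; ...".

  step 2 ⇒ step 3: ADDDCCBADCCBA ⇒ DC·CBA·CBA·CBA·AD·AD·D·DC·CBA·AD·AD·D·DC
    A ↦ DC
    B ↦ D
    C ↦ AD
    D ↦ CBA

A->DC, B->D, C->AD, D->CBA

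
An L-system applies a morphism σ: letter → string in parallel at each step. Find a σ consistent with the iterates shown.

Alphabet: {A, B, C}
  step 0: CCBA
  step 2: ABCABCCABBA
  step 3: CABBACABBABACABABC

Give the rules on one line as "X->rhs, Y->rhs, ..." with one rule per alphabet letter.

A->C, B->AB, C->BA

  step 2 ⇒ step 3: ABCABCCABBA ⇒ C·AB·BA·C·AB·BA·BA·C·AB·AB·C
    A ↦ C
    B ↦ AB
    C ↦ BA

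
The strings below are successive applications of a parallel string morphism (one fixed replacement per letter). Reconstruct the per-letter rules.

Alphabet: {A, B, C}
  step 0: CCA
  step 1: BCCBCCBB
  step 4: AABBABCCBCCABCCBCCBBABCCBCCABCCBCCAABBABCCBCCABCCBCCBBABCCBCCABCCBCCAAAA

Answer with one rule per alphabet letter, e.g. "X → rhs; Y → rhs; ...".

  step 0 ⇒ step 1: CCA ⇒ BCC·BCC·BB
    A ↦ BB
    C ↦ BCC
    B ↦ A  (constrained at step 1)

A->BB, B->A, C->BCC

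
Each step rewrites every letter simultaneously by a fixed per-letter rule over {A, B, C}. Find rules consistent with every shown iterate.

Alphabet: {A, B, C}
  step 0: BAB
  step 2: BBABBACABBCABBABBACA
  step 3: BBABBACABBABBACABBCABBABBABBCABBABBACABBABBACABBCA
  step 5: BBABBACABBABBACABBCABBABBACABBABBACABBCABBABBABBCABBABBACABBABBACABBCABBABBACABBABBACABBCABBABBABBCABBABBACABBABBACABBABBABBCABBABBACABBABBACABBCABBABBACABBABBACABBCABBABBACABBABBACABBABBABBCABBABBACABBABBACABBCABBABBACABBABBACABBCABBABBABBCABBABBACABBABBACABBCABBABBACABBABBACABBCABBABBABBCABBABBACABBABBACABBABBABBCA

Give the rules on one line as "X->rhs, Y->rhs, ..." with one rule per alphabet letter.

A->CA, B->BBA, C->BB

  step 2 ⇒ step 3: BBABBACABBCABBABBACA ⇒ BBA·BBA·CA·BBA·BBA·CA·BB·CA·BBA·BBA·BB·CA·BBA·BBA·CA·BBA·BBA·CA·BB·CA
    A ↦ CA
    B ↦ BBA
    C ↦ BB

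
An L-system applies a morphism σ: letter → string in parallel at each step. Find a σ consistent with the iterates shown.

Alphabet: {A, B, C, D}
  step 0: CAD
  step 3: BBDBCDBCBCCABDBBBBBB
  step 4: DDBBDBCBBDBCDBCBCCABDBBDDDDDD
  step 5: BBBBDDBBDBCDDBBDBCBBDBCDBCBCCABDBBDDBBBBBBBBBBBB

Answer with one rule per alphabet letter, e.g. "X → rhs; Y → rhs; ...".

A->CAB, B->D, C->BC, D->BB

  step 4 ⇒ step 5: DDBBDBCBBDBCDBCBCCABDBBDDDDDD ⇒ BB·BB·D·D·BB·D·BC·D·D·BB·D·BC·BB·D·BC·D·BC·BC·CAB·D·BB·D·D·BB·BB·BB·BB·BB·BB
    A ↦ CAB
    B ↦ D
    C ↦ BC
    D ↦ BB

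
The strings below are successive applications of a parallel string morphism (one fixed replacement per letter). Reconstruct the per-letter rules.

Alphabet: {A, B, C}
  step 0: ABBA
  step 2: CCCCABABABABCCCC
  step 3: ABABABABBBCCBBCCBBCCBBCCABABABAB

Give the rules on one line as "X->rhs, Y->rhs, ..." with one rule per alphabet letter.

  step 2 ⇒ step 3: CCCCABABABABCCCC ⇒ AB·AB·AB·AB·BB·CC·BB·CC·BB·CC·BB·CC·AB·AB·AB·AB
    A ↦ BB
    B ↦ CC
    C ↦ AB

A->BB, B->CC, C->AB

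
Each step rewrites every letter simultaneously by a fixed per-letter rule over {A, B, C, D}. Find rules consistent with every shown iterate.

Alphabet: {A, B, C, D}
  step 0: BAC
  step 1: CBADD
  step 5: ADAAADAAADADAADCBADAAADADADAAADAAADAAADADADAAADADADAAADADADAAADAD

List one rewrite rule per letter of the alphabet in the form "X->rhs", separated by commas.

A->AD, B->CB, C->D, D->AA

  step 0 ⇒ step 1: BAC ⇒ CB·AD·D
    A ↦ AD
    B ↦ CB
    C ↦ D
    D ↦ AA  (constrained at step 1)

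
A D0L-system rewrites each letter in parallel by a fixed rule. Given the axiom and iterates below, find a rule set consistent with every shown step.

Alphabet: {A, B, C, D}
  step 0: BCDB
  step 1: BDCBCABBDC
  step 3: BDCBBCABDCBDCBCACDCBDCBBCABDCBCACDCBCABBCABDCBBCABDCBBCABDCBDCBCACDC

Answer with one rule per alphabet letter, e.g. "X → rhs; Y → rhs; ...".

  step 0 ⇒ step 1: BCDB ⇒ BDC·BCA·B·BDC
    B ↦ BDC
    C ↦ BCA
    D ↦ B
    A ↦ CDC  (constrained at step 1)

A->CDC, B->BDC, C->BCA, D->B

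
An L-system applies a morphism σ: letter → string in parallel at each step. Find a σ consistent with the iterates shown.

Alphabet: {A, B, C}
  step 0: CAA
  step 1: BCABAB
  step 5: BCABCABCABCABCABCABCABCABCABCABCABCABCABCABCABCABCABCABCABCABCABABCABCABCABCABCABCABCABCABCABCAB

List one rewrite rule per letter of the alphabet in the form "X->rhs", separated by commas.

A->AB, B->CA, C->BC

  step 0 ⇒ step 1: CAA ⇒ BC·AB·AB
    A ↦ AB
    C ↦ BC
    B ↦ CA  (constrained at step 1)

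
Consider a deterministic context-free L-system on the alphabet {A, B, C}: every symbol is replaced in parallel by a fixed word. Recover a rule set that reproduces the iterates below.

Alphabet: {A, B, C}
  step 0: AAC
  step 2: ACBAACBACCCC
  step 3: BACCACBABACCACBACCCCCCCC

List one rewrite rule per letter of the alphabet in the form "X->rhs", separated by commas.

A->BA, B->AC, C->CC

  step 2 ⇒ step 3: ACBAACBACCCC ⇒ BA·CC·AC·BA·BA·CC·AC·BA·CC·CC·CC·CC
    A ↦ BA
    B ↦ AC
    C ↦ CC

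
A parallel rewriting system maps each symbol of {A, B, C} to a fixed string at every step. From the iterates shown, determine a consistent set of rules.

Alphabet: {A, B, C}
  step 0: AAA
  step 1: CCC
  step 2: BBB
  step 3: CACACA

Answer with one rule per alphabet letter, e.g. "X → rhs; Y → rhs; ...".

A->C, B->CA, C->B

  step 2 ⇒ step 3: BBB ⇒ CA·CA·CA
    B ↦ CA
  step 0 ⇒ step 1: AAA ⇒ C·C·C
    A ↦ C
  step 1 ⇒ step 2: CCC ⇒ B·B·B
    C ↦ B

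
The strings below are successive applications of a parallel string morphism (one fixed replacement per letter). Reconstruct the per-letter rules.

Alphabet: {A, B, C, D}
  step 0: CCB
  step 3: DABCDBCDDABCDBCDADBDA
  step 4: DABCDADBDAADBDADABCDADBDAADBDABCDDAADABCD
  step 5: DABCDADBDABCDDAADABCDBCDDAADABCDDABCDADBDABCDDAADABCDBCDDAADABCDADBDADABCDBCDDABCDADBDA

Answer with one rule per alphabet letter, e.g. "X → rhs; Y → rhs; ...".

  step 4 ⇒ step 5: DABCDADBDAADBDADABCDADBDAADBDABCDDAADABCD ⇒ DA·BCD·A·DB·DA·BCD·DA·A·DA·BCD·BCD·DA·A·DA·BCD·DA·BCD·A·DB·DA·BCD·DA·A·DA·BCD·BCD·DA·A·DA·BCD·A·DB·DA·DA·BCD·BCD·DA·BCD·A·DB·DA
    A ↦ BCD
    B ↦ A
    C ↦ DB
    D ↦ DA

A->BCD, B->A, C->DB, D->DA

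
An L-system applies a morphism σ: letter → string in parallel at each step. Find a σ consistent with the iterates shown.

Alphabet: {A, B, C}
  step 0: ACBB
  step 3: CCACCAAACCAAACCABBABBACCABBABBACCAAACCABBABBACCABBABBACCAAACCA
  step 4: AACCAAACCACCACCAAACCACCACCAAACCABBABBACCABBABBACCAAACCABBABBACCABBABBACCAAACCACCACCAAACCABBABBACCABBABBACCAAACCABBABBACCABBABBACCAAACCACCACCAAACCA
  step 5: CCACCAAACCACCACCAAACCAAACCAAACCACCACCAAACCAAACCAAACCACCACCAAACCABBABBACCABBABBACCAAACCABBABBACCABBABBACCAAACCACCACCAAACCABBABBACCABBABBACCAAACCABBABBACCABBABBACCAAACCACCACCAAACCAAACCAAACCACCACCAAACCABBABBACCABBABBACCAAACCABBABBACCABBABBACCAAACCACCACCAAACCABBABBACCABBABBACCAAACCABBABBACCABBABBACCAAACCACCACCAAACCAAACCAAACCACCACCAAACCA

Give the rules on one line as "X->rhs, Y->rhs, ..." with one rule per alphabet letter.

A->CCA, B->BBA, C->A

  step 4 ⇒ step 5: AACCAAACCACCACCAAACCACCACCAAACCABBABBACCABBABBACCAAACCABBABBACCABBABBACCAAACCACCACCAAACCABBABBACCABBABBACCAAACCABBABBACCABBABBACCAAACCACCACCAAACCA ⇒ CCA·CCA·A·A·CCA·CCA·CCA·A·A·CCA·A·A·CCA·A·A·CCA·CCA·CCA·A·A·CCA·A·A·CCA·A·A·CCA·CCA·CCA·A·A·CCA·BBA·BBA·CCA·BBA·BBA·CCA·A·A·CCA·BBA·BBA·CCA·BBA·BBA·CCA·A·A·CCA·CCA·CCA·A·A·CCA·BBA·BBA·CCA·BBA·BBA·CCA·A·A·CCA·BBA·BBA·CCA·BBA·BBA·CCA·A·A·CCA·CCA·CCA·A·A·CCA·A·A·CCA·A·A·CCA·CCA·CCA·A·A·CCA·BBA·BBA·CCA·BBA·BBA·CCA·A·A·CCA·BBA·BBA·CCA·BBA·BBA·CCA·A·A·CCA·CCA·CCA·A·A·CCA·BBA·BBA·CCA·BBA·BBA·CCA·A·A·CCA·BBA·BBA·CCA·BBA·BBA·CCA·A·A·CCA·CCA·CCA·A·A·CCA·A·A·CCA·A·A·CCA·CCA·CCA·A·A·CCA
    A ↦ CCA
    B ↦ BBA
    C ↦ A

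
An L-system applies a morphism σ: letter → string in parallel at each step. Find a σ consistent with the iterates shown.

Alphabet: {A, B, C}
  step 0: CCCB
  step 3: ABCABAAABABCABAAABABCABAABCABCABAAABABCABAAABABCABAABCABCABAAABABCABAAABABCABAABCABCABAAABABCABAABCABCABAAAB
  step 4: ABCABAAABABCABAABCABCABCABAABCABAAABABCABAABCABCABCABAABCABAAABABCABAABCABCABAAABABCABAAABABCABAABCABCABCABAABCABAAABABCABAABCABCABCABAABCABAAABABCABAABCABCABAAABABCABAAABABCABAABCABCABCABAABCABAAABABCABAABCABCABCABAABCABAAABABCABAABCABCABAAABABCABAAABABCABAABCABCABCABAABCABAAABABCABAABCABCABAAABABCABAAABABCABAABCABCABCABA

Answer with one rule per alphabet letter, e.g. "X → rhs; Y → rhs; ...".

  step 3 ⇒ step 4: ABCABAAABABCABAAABABCABAABCABCABAAABABCABAAABABCABAABCABCABAAABABCABAAABABCABAABCABCABAAABABCABAABCABCABAAAB ⇒ ABC·ABA·AAB·ABC·ABA·ABC·ABC·ABC·ABA·ABC·ABA·AAB·ABC·ABA·ABC·ABC·ABC·ABA·ABC·ABA·AAB·ABC·ABA·ABC·ABC·ABA·AAB·ABC·ABA·AAB·ABC·ABA·ABC·ABC·ABC·ABA·ABC·ABA·AAB·ABC·ABA·ABC·ABC·ABC·ABA·ABC·ABA·AAB·ABC·ABA·ABC·ABC·ABA·AAB·ABC·ABA·AAB·ABC·ABA·ABC·ABC·ABC·ABA·ABC·ABA·AAB·ABC·ABA·ABC·ABC·ABC·ABA·ABC·ABA·AAB·ABC·ABA·ABC·ABC·ABA·AAB·ABC·ABA·AAB·ABC·ABA·ABC·ABC·ABC·ABA·ABC·ABA·AAB·ABC·ABA·ABC·ABC·ABA·AAB·ABC·ABA·AAB·ABC·ABA·ABC·ABC·ABC·ABA
    A ↦ ABC
    B ↦ ABA
    C ↦ AAB

A->ABC, B->ABA, C->AAB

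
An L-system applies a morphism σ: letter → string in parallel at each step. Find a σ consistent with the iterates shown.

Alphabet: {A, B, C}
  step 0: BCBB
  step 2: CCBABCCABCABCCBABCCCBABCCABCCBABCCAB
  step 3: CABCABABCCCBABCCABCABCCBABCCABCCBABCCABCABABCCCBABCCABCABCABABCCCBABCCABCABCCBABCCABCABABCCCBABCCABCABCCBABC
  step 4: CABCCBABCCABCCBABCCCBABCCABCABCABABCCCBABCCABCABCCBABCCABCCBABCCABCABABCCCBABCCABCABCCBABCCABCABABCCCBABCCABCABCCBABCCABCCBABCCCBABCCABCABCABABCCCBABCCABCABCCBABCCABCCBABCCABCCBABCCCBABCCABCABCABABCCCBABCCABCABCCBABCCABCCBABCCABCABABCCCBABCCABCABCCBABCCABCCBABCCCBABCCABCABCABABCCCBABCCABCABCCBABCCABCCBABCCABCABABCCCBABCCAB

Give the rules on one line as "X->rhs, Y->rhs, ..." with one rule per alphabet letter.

A->CCB, B->ABC, C->CAB

  step 3 ⇒ step 4: CABCABABCCCBABCCABCABCCBABCCABCCBABCCABCABABCCCBABCCABCABCABABCCCBABCCABCABCCBABCCABCABABCCCBABCCABCABCCBABC ⇒ CAB·CCB·ABC·CAB·CCB·ABC·CCB·ABC·CAB·CAB·CAB·ABC·CCB·ABC·CAB·CAB·CCB·ABC·CAB·CCB·ABC·CAB·CAB·ABC·CCB·ABC·CAB·CAB·CCB·ABC·CAB·CAB·ABC·CCB·ABC·CAB·CAB·CCB·ABC·CAB·CCB·ABC·CCB·ABC·CAB·CAB·CAB·ABC·CCB·ABC·CAB·CAB·CCB·ABC·CAB·CCB·ABC·CAB·CCB·ABC·CCB·ABC·CAB·CAB·CAB·ABC·CCB·ABC·CAB·CAB·CCB·ABC·CAB·CCB·ABC·CAB·CAB·ABC·CCB·ABC·CAB·CAB·CCB·ABC·CAB·CCB·ABC·CCB·ABC·CAB·CAB·CAB·ABC·CCB·ABC·CAB·CAB·CCB·ABC·CAB·CCB·ABC·CAB·CAB·ABC·CCB·ABC·CAB
    A ↦ CCB
    B ↦ ABC
    C ↦ CAB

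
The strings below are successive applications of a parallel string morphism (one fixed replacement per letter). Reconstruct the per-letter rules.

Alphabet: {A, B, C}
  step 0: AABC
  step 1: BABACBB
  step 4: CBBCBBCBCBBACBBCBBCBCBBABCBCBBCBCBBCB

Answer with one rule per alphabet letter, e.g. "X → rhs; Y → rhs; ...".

  step 0 ⇒ step 1: AABC ⇒ BA·BA·CB·B
    A ↦ BA
    B ↦ CB
    C ↦ B

A->BA, B->CB, C->B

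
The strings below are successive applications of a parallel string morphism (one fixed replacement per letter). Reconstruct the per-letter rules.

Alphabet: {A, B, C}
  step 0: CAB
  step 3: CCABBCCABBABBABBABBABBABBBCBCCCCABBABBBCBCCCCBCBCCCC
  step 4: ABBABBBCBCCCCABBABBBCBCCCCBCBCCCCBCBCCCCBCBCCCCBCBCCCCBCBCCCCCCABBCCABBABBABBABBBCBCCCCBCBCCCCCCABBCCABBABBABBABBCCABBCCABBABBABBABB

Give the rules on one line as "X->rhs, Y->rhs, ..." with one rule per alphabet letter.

A->BCB, B->CC, C->ABB

  step 3 ⇒ step 4: CCABBCCABBABBABBABBABBABBBCBCCCCABBABBBCBCCCCBCBCCCC ⇒ ABB·ABB·BCB·CC·CC·ABB·ABB·BCB·CC·CC·BCB·CC·CC·BCB·CC·CC·BCB·CC·CC·BCB·CC·CC·BCB·CC·CC·CC·ABB·CC·ABB·ABB·ABB·ABB·BCB·CC·CC·BCB·CC·CC·CC·ABB·CC·ABB·ABB·ABB·ABB·CC·ABB·CC·ABB·ABB·ABB·ABB
    A ↦ BCB
    B ↦ CC
    C ↦ ABB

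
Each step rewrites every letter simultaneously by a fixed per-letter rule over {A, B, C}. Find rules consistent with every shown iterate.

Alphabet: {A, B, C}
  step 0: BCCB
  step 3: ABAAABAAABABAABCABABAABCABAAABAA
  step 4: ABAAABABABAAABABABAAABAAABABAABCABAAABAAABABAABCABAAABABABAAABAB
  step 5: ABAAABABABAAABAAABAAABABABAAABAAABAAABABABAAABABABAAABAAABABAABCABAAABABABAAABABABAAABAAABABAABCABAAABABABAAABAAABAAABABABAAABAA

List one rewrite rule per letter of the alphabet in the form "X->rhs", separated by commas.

  step 4 ⇒ step 5: ABAAABABABAAABABABAAABAAABABAABCABAAABAAABABAABCABAAABABABAAABAB ⇒ AB·AA·AB·AB·AB·AA·AB·AA·AB·AA·AB·AB·AB·AA·AB·AA·AB·AA·AB·AB·AB·AA·AB·AB·AB·AA·AB·AA·AB·AB·AA·BC·AB·AA·AB·AB·AB·AA·AB·AB·AB·AA·AB·AA·AB·AB·AA·BC·AB·AA·AB·AB·AB·AA·AB·AA·AB·AA·AB·AB·AB·AA·AB·AA
    A ↦ AB
    B ↦ AA
    C ↦ BC

A->AB, B->AA, C->BC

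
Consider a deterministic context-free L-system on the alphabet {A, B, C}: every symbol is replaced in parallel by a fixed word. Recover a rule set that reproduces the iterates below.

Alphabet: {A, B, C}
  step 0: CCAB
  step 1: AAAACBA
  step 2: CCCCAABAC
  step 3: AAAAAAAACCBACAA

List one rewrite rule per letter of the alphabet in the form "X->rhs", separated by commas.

  step 2 ⇒ step 3: CCCCAABAC ⇒ AA·AA·AA·AA·C·C·BA·C·AA
    A ↦ C
    B ↦ BA
    C ↦ AA

A->C, B->BA, C->AA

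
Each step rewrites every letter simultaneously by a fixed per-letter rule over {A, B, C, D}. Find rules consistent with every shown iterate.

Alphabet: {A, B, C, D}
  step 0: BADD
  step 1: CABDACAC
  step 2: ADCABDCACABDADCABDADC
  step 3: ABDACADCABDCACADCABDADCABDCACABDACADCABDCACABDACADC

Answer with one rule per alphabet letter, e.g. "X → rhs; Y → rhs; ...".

  step 2 ⇒ step 3: ADCABDCACABDADCABDADC ⇒ ABD·AC·ADC·ABD·C·AC·ADC·ABD·ADC·ABD·C·AC·ABD·AC·ADC·ABD·C·AC·ABD·AC·ADC
    A ↦ ABD
    B ↦ C
    C ↦ ADC
    D ↦ AC

A->ABD, B->C, C->ADC, D->AC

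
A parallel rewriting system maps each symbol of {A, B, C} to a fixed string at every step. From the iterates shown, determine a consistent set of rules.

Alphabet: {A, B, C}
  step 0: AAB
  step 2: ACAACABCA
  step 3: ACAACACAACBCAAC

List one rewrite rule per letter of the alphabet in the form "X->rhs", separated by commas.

  step 2 ⇒ step 3: ACAACABCA ⇒ AC·A·AC·AC·A·AC·BC·A·AC
    A ↦ AC
    B ↦ BC
    C ↦ A

A->AC, B->BC, C->A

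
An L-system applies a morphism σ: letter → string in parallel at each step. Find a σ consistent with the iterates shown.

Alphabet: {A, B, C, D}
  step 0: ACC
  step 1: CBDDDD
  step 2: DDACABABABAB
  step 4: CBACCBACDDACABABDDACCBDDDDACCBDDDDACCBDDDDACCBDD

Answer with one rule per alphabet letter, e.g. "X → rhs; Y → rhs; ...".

  step 1 ⇒ step 2: CBDDDD ⇒ DD·AC·AB·AB·AB·AB
    B ↦ AC
    C ↦ DD
    D ↦ AB
  step 0 ⇒ step 1: ACC ⇒ CB·DD·DD
    A ↦ CB

A->CB, B->AC, C->DD, D->AB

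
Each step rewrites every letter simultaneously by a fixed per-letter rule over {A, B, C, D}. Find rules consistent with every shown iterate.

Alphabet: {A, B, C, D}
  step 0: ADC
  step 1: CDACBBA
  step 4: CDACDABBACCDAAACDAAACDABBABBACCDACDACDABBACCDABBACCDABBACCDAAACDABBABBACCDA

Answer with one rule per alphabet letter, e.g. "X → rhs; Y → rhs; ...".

A->CDA, B->A, C->BBA, D->C

  step 0 ⇒ step 1: ADC ⇒ CDA·C·BBA
    A ↦ CDA
    C ↦ BBA
    D ↦ C
    B ↦ A  (constrained at step 1)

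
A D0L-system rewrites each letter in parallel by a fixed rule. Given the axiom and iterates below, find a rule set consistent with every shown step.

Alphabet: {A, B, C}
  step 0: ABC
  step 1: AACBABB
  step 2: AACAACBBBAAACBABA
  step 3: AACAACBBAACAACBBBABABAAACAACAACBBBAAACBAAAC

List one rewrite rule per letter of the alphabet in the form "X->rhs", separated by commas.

A->AAC, B->BA, C->BB

  step 2 ⇒ step 3: AACAACBBBAAACBABA ⇒ AAC·AAC·BB·AAC·AAC·BB·BA·BA·BA·AAC·AAC·AAC·BB·BA·AAC·BA·AAC
    A ↦ AAC
    B ↦ BA
    C ↦ BB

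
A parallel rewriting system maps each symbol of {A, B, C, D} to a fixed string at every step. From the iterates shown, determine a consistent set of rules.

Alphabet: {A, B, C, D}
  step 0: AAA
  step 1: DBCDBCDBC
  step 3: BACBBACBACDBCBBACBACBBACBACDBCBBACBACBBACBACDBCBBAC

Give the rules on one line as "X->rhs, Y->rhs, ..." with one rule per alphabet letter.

  step 0 ⇒ step 1: AAA ⇒ DBC·DBC·DBC
    A ↦ DBC
    B ↦ BAC  (constrained at step 1)
    C ↦ B  (constrained at step 1)
    D ↦ BCB  (constrained at step 1)

A->DBC, B->BAC, C->B, D->BCB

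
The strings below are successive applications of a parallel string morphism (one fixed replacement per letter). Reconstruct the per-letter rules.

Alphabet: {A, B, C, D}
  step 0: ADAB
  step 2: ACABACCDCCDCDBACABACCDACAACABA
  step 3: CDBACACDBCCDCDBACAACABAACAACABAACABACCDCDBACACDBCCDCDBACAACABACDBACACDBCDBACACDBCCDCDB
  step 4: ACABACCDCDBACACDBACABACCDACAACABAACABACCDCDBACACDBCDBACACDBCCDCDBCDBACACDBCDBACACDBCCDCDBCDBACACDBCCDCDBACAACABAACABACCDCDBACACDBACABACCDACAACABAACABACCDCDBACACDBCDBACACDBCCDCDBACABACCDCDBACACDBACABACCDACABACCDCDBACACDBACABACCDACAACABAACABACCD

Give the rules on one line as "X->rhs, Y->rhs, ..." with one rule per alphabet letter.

  step 3 ⇒ step 4: CDBACACDBCCDCDBACAACABAACAACABAACABACCDCDBACACDBCCDCDBACAACABACDBACACDBCDBACACDBCCDCDB ⇒ ACA·BA·CCD·CDB·ACA·CDB·ACA·BA·CCD·ACA·ACA·BA·ACA·BA·CCD·CDB·ACA·CDB·CDB·ACA·CDB·CCD·CDB·CDB·ACA·CDB·CDB·ACA·CDB·CCD·CDB·CDB·ACA·CDB·CCD·CDB·ACA·ACA·BA·ACA·BA·CCD·CDB·ACA·CDB·ACA·BA·CCD·ACA·ACA·BA·ACA·BA·CCD·CDB·ACA·CDB·CDB·ACA·CDB·CCD·CDB·ACA·BA·CCD·CDB·ACA·CDB·ACA·BA·CCD·ACA·BA·CCD·CDB·ACA·CDB·ACA·BA·CCD·ACA·ACA·BA·ACA·BA·CCD
    A ↦ CDB
    B ↦ CCD
    C ↦ ACA
    D ↦ BA

A->CDB, B->CCD, C->ACA, D->BA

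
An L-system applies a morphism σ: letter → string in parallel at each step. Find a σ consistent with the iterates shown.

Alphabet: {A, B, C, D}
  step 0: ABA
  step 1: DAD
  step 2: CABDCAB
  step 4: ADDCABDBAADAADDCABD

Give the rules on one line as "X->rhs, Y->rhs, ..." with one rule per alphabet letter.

A->D, B->A, C->BAA, D->CAB

  step 1 ⇒ step 2: DAD ⇒ CAB·D·CAB
    A ↦ D
    D ↦ CAB
  step 0 ⇒ step 1: ABA ⇒ D·A·D
    B ↦ A
    C ↦ BAA  (constrained at step 2)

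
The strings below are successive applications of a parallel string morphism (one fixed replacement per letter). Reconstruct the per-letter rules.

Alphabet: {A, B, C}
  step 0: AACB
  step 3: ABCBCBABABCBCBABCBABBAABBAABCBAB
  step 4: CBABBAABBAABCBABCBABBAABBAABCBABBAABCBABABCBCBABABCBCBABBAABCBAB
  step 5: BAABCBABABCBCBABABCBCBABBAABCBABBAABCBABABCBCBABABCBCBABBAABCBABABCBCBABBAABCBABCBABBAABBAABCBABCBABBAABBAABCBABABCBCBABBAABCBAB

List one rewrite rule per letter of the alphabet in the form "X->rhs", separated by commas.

A->CB, B->AB, C->BA

  step 4 ⇒ step 5: CBABBAABBAABCBABCBABBAABBAABCBABBAABCBABABCBCBABABCBCBABBAABCBAB ⇒ BA·AB·CB·AB·AB·CB·CB·AB·AB·CB·CB·AB·BA·AB·CB·AB·BA·AB·CB·AB·AB·CB·CB·AB·AB·CB·CB·AB·BA·AB·CB·AB·AB·CB·CB·AB·BA·AB·CB·AB·CB·AB·BA·AB·BA·AB·CB·AB·CB·AB·BA·AB·BA·AB·CB·AB·AB·CB·CB·AB·BA·AB·CB·AB
    A ↦ CB
    B ↦ AB
    C ↦ BA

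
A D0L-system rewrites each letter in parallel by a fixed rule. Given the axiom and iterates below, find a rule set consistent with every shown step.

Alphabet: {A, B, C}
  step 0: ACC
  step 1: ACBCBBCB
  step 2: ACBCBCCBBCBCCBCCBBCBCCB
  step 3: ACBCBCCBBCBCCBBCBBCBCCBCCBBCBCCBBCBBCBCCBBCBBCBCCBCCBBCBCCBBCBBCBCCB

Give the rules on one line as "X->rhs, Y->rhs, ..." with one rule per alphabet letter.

  step 2 ⇒ step 3: ACBCBCCBBCBCCBCCBBCBCCB ⇒ AC·BCB·CCB·BCB·CCB·BCB·BCB·CCB·CCB·BCB·CCB·BCB·BCB·CCB·BCB·BCB·CCB·CCB·BCB·CCB·BCB·BCB·CCB
    A ↦ AC
    B ↦ CCB
    C ↦ BCB

A->AC, B->CCB, C->BCB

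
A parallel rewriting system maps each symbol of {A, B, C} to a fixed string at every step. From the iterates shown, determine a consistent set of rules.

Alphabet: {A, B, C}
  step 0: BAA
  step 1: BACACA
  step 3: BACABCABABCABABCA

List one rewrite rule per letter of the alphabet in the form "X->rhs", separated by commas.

A->CA, B->BA, C->B

  step 0 ⇒ step 1: BAA ⇒ BA·CA·CA
    A ↦ CA
    B ↦ BA
    C ↦ B  (constrained at step 1)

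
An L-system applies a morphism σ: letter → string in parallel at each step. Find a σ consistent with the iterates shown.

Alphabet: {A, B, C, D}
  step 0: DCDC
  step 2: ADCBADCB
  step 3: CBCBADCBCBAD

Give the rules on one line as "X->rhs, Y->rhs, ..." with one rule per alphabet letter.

  step 2 ⇒ step 3: ADCBADCB ⇒ CB·CB·A·D·CB·CB·A·D
    A ↦ CB
    B ↦ D
    C ↦ A
    D ↦ CB

A->CB, B->D, C->A, D->CB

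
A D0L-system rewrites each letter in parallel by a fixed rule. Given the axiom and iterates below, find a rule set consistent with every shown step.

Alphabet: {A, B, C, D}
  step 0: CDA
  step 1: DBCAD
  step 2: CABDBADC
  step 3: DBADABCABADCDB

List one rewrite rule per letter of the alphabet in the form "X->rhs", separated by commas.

  step 2 ⇒ step 3: CABDBADC ⇒ DB·AD·AB·C·AB·AD·C·DB
    A ↦ AD
    B ↦ AB
    C ↦ DB
    D ↦ C

A->AD, B->AB, C->DB, D->C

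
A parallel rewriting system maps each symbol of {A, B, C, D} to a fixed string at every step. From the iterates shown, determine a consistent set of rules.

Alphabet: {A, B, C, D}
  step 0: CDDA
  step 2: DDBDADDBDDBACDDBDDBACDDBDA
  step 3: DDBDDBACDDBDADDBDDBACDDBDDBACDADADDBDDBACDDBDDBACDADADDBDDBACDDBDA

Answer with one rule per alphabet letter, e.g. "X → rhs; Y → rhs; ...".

  step 2 ⇒ step 3: DDBDADDBDDBACDDBDDBACDDBDA ⇒ DDB·DDB·AC·DDB·DA·DDB·DDB·AC·DDB·DDB·AC·DA·DA·DDB·DDB·AC·DDB·DDB·AC·DA·DA·DDB·DDB·AC·DDB·DA
    A ↦ DA
    B ↦ AC
    C ↦ DA
    D ↦ DDB

A->DA, B->AC, C->DA, D->DDB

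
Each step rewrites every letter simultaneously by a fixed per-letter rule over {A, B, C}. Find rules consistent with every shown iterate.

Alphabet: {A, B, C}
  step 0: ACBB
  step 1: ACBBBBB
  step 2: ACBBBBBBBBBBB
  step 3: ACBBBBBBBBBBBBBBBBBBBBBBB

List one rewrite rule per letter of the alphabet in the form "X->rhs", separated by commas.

  step 2 ⇒ step 3: ACBBBBBBBBBBB ⇒ AC·B·BB·BB·BB·BB·BB·BB·BB·BB·BB·BB·BB
    A ↦ AC
    B ↦ BB
    C ↦ B

A->AC, B->BB, C->B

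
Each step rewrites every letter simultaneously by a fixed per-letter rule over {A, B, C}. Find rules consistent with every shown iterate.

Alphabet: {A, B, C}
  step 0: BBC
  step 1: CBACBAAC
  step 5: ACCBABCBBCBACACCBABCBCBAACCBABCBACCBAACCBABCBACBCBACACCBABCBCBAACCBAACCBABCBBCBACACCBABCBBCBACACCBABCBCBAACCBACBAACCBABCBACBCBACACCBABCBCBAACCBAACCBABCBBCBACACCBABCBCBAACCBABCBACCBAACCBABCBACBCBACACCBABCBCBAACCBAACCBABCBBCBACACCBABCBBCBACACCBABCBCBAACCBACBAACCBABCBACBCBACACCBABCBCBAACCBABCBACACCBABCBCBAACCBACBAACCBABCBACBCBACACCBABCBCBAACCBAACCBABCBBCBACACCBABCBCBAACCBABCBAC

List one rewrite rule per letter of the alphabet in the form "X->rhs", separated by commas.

A->BCB, B->CBA, C->AC

  step 0 ⇒ step 1: BBC ⇒ CBA·CBA·AC
    B ↦ CBA
    C ↦ AC
    A ↦ BCB  (constrained at step 1)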